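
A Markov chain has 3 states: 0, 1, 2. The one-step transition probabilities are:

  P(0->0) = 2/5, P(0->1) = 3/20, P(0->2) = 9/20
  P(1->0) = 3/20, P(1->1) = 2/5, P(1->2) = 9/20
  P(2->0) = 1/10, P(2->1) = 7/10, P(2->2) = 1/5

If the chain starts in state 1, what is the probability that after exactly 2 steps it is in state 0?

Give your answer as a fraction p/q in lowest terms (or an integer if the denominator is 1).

Computing P^2 by repeated multiplication:
P^1 =
  0: [2/5, 3/20, 9/20]
  1: [3/20, 2/5, 9/20]
  2: [1/10, 7/10, 1/5]
P^2 =
  0: [91/400, 87/200, 27/80]
  1: [33/200, 199/400, 27/80]
  2: [33/200, 87/200, 2/5]

(P^2)[1 -> 0] = 33/200

Answer: 33/200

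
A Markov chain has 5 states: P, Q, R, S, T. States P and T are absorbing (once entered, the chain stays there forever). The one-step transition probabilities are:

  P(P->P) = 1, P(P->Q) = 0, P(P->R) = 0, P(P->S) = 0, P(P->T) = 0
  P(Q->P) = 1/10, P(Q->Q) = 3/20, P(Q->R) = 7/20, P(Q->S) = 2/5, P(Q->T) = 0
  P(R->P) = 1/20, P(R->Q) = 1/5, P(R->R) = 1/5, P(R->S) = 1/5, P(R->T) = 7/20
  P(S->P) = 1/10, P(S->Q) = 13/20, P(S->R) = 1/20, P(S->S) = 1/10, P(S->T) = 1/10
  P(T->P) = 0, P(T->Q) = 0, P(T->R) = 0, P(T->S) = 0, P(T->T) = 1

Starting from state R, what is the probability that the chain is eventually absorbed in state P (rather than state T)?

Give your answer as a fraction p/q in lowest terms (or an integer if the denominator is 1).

Answer: 325/1132

Derivation:
Let a_i = P(absorbed in P | start in state i).
Boundary conditions: a_P = 1, a_T = 0.
For each transient state i, a_i = sum_j P(i->j) * a_j:
  a_Q = 1/10*a_P + 3/20*a_Q + 7/20*a_R + 2/5*a_S + 0*a_T
  a_R = 1/20*a_P + 1/5*a_Q + 1/5*a_R + 1/5*a_S + 7/20*a_T
  a_S = 1/10*a_P + 13/20*a_Q + 1/20*a_R + 1/10*a_S + 1/10*a_T

Substituting a_P = 1 and a_T = 0, rearrange to (I - Q) a = r where r[i] = P(i -> P):
  [17/20, -7/20, -2/5] . (a_Q, a_R, a_S) = 1/10
  [-1/5, 4/5, -1/5] . (a_Q, a_R, a_S) = 1/20
  [-13/20, -1/20, 9/10] . (a_Q, a_R, a_S) = 1/10

Solving yields:
  a_Q = 507/1132
  a_R = 325/1132
  a_S = 255/566

Starting state is R, so the absorption probability is a_R = 325/1132.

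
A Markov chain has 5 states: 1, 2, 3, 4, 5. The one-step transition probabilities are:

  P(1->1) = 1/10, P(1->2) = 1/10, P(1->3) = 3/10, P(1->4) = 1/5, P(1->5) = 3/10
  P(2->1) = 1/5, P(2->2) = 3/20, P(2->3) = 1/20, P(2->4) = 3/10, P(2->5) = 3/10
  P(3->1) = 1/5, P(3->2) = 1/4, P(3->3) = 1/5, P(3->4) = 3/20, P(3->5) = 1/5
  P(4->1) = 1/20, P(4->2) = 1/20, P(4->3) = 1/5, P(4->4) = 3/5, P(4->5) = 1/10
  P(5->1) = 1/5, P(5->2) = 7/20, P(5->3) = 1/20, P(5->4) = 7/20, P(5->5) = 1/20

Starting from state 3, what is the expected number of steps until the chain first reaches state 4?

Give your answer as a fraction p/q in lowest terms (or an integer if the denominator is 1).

Let h_i = expected steps to first reach 4 from state i.
Boundary: h_4 = 0.
First-step equations for the other states:
  h_1 = 1 + 1/10*h_1 + 1/10*h_2 + 3/10*h_3 + 1/5*h_4 + 3/10*h_5
  h_2 = 1 + 1/5*h_1 + 3/20*h_2 + 1/20*h_3 + 3/10*h_4 + 3/10*h_5
  h_3 = 1 + 1/5*h_1 + 1/4*h_2 + 1/5*h_3 + 3/20*h_4 + 1/5*h_5
  h_5 = 1 + 1/5*h_1 + 7/20*h_2 + 1/20*h_3 + 7/20*h_4 + 1/20*h_5

Substituting h_4 = 0 and rearranging gives the linear system (I - Q) h = 1:
  [9/10, -1/10, -3/10, -3/10] . (h_1, h_2, h_3, h_5) = 1
  [-1/5, 17/20, -1/20, -3/10] . (h_1, h_2, h_3, h_5) = 1
  [-1/5, -1/4, 4/5, -1/5] . (h_1, h_2, h_3, h_5) = 1
  [-1/5, -7/20, -1/20, 19/20] . (h_1, h_2, h_3, h_5) = 1

Solving yields:
  h_1 = 21170/5171
  h_2 = 18700/5171
  h_3 = 22088/5171
  h_5 = 17952/5171

Starting state is 3, so the expected hitting time is h_3 = 22088/5171.

Answer: 22088/5171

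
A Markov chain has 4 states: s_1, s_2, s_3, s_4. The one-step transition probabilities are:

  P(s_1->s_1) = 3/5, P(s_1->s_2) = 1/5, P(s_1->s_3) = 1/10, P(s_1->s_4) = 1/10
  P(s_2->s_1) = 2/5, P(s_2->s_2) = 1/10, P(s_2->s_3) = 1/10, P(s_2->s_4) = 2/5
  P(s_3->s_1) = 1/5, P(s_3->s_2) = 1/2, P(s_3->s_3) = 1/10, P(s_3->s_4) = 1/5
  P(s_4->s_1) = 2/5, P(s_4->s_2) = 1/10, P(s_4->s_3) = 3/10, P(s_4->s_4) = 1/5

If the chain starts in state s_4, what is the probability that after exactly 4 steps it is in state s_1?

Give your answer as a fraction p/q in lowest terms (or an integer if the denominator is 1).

Computing P^4 by repeated multiplication:
P^1 =
  s_1: [3/5, 1/5, 1/10, 1/10]
  s_2: [2/5, 1/10, 1/10, 2/5]
  s_3: [1/5, 1/2, 1/10, 1/5]
  s_4: [2/5, 1/10, 3/10, 1/5]
P^2 =
  s_1: [1/2, 1/5, 3/25, 9/50]
  s_2: [23/50, 9/50, 9/50, 9/50]
  s_3: [21/50, 4/25, 7/50, 7/25]
  s_4: [21/50, 13/50, 7/50, 9/50]
P^3 =
  s_1: [119/250, 99/500, 17/125, 19/100]
  s_2: [57/125, 109/500, 17/125, 19/100]
  s_3: [57/125, 99/500, 39/250, 19/100]
  s_4: [57/125, 99/500, 17/125, 21/100]
P^4 =
  s_1: [117/250, 101/500, 69/500, 24/125]
  s_2: [58/125, 1/5, 69/500, 99/500]
  s_3: [23/50, 26/125, 69/500, 97/500]
  s_4: [58/125, 1/5, 71/500, 97/500]

(P^4)[s_4 -> s_1] = 58/125

Answer: 58/125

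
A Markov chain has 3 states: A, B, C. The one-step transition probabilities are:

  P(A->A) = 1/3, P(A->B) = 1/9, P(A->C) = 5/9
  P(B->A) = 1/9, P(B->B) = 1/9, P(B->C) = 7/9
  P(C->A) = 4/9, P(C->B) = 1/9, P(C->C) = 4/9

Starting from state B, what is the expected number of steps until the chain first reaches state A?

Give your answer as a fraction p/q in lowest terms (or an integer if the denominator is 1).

Answer: 36/11

Derivation:
Let h_i = expected steps to first reach A from state i.
Boundary: h_A = 0.
First-step equations for the other states:
  h_B = 1 + 1/9*h_A + 1/9*h_B + 7/9*h_C
  h_C = 1 + 4/9*h_A + 1/9*h_B + 4/9*h_C

Substituting h_A = 0 and rearranging gives the linear system (I - Q) h = 1:
  [8/9, -7/9] . (h_B, h_C) = 1
  [-1/9, 5/9] . (h_B, h_C) = 1

Solving yields:
  h_B = 36/11
  h_C = 27/11

Starting state is B, so the expected hitting time is h_B = 36/11.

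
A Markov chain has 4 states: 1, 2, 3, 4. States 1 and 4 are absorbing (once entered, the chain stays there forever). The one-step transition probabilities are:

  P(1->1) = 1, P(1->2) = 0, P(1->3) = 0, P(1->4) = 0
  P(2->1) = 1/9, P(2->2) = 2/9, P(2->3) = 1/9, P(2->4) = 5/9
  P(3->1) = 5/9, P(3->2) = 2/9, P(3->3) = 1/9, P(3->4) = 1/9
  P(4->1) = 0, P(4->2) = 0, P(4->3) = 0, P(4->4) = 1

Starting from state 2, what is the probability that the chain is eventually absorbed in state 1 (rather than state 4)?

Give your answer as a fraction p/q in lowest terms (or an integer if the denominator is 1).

Answer: 13/54

Derivation:
Let a_i = P(absorbed in 1 | start in state i).
Boundary conditions: a_1 = 1, a_4 = 0.
For each transient state i, a_i = sum_j P(i->j) * a_j:
  a_2 = 1/9*a_1 + 2/9*a_2 + 1/9*a_3 + 5/9*a_4
  a_3 = 5/9*a_1 + 2/9*a_2 + 1/9*a_3 + 1/9*a_4

Substituting a_1 = 1 and a_4 = 0, rearrange to (I - Q) a = r where r[i] = P(i -> 1):
  [7/9, -1/9] . (a_2, a_3) = 1/9
  [-2/9, 8/9] . (a_2, a_3) = 5/9

Solving yields:
  a_2 = 13/54
  a_3 = 37/54

Starting state is 2, so the absorption probability is a_2 = 13/54.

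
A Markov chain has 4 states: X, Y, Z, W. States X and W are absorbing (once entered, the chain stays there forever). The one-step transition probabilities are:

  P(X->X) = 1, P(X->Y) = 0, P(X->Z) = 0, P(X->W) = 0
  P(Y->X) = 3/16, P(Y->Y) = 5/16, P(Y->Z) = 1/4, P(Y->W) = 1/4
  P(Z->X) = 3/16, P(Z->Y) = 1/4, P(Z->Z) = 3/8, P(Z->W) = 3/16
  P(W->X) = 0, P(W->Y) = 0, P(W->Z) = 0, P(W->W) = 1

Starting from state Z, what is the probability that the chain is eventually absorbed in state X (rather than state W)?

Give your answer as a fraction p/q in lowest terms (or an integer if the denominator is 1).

Let a_i = P(absorbed in X | start in state i).
Boundary conditions: a_X = 1, a_W = 0.
For each transient state i, a_i = sum_j P(i->j) * a_j:
  a_Y = 3/16*a_X + 5/16*a_Y + 1/4*a_Z + 1/4*a_W
  a_Z = 3/16*a_X + 1/4*a_Y + 3/8*a_Z + 3/16*a_W

Substituting a_X = 1 and a_W = 0, rearrange to (I - Q) a = r where r[i] = P(i -> X):
  [11/16, -1/4] . (a_Y, a_Z) = 3/16
  [-1/4, 5/8] . (a_Y, a_Z) = 3/16

Solving yields:
  a_Y = 21/47
  a_Z = 45/94

Starting state is Z, so the absorption probability is a_Z = 45/94.

Answer: 45/94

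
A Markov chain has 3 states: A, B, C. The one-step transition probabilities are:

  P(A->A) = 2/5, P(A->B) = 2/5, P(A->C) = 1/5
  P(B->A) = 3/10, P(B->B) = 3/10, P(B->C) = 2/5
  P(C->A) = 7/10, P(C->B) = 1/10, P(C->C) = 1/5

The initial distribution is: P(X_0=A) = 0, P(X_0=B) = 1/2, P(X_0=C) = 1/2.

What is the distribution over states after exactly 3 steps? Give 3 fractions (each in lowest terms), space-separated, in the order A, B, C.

Propagating the distribution step by step (d_{t+1} = d_t * P):
d_0 = (A=0, B=1/2, C=1/2)
  d_1[A] = 0*2/5 + 1/2*3/10 + 1/2*7/10 = 1/2
  d_1[B] = 0*2/5 + 1/2*3/10 + 1/2*1/10 = 1/5
  d_1[C] = 0*1/5 + 1/2*2/5 + 1/2*1/5 = 3/10
d_1 = (A=1/2, B=1/5, C=3/10)
  d_2[A] = 1/2*2/5 + 1/5*3/10 + 3/10*7/10 = 47/100
  d_2[B] = 1/2*2/5 + 1/5*3/10 + 3/10*1/10 = 29/100
  d_2[C] = 1/2*1/5 + 1/5*2/5 + 3/10*1/5 = 6/25
d_2 = (A=47/100, B=29/100, C=6/25)
  d_3[A] = 47/100*2/5 + 29/100*3/10 + 6/25*7/10 = 443/1000
  d_3[B] = 47/100*2/5 + 29/100*3/10 + 6/25*1/10 = 299/1000
  d_3[C] = 47/100*1/5 + 29/100*2/5 + 6/25*1/5 = 129/500
d_3 = (A=443/1000, B=299/1000, C=129/500)

Answer: 443/1000 299/1000 129/500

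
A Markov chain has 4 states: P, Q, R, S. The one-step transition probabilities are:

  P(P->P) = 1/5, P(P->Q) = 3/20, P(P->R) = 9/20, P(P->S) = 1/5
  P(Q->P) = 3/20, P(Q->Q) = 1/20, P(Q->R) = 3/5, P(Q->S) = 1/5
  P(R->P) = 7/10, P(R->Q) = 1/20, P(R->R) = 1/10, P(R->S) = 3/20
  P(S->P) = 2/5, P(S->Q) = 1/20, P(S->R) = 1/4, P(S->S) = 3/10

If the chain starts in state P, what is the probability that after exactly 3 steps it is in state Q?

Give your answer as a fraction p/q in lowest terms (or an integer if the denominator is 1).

Answer: 383/4000

Derivation:
Computing P^3 by repeated multiplication:
P^1 =
  P: [1/5, 3/20, 9/20, 1/5]
  Q: [3/20, 1/20, 3/5, 1/5]
  R: [7/10, 1/20, 1/10, 3/20]
  S: [2/5, 1/20, 1/4, 3/10]
P^2 =
  P: [183/400, 7/100, 11/40, 79/400]
  Q: [43/80, 13/200, 83/400, 19/100]
  R: [111/400, 3/25, 157/400, 21/100]
  S: [153/400, 9/100, 31/100, 87/400]
P^3 =
  P: [747/2000, 383/4000, 1299/4000, 103/500]
  Q: [677/2000, 83/800, 2793/8000, 1669/8000]
  R: [1729/4000, 311/4000, 2309/8000, 1611/8000]
  S: [197/500, 353/4000, 623/2000, 33/160]

(P^3)[P -> Q] = 383/4000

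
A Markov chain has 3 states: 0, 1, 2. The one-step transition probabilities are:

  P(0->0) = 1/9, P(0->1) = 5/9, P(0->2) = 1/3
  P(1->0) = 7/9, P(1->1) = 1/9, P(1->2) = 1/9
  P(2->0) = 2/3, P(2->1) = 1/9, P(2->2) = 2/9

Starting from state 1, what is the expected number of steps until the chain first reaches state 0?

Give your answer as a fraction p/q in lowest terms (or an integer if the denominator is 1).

Let h_i = expected steps to first reach 0 from state i.
Boundary: h_0 = 0.
First-step equations for the other states:
  h_1 = 1 + 7/9*h_0 + 1/9*h_1 + 1/9*h_2
  h_2 = 1 + 2/3*h_0 + 1/9*h_1 + 2/9*h_2

Substituting h_0 = 0 and rearranging gives the linear system (I - Q) h = 1:
  [8/9, -1/9] . (h_1, h_2) = 1
  [-1/9, 7/9] . (h_1, h_2) = 1

Solving yields:
  h_1 = 72/55
  h_2 = 81/55

Starting state is 1, so the expected hitting time is h_1 = 72/55.

Answer: 72/55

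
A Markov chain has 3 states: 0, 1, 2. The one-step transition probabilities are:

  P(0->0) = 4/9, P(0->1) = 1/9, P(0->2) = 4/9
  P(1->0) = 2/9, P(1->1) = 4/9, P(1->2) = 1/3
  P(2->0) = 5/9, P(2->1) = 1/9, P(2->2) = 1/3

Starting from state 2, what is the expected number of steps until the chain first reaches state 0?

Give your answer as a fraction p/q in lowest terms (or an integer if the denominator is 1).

Answer: 2

Derivation:
Let h_i = expected steps to first reach 0 from state i.
Boundary: h_0 = 0.
First-step equations for the other states:
  h_1 = 1 + 2/9*h_0 + 4/9*h_1 + 1/3*h_2
  h_2 = 1 + 5/9*h_0 + 1/9*h_1 + 1/3*h_2

Substituting h_0 = 0 and rearranging gives the linear system (I - Q) h = 1:
  [5/9, -1/3] . (h_1, h_2) = 1
  [-1/9, 2/3] . (h_1, h_2) = 1

Solving yields:
  h_1 = 3
  h_2 = 2

Starting state is 2, so the expected hitting time is h_2 = 2.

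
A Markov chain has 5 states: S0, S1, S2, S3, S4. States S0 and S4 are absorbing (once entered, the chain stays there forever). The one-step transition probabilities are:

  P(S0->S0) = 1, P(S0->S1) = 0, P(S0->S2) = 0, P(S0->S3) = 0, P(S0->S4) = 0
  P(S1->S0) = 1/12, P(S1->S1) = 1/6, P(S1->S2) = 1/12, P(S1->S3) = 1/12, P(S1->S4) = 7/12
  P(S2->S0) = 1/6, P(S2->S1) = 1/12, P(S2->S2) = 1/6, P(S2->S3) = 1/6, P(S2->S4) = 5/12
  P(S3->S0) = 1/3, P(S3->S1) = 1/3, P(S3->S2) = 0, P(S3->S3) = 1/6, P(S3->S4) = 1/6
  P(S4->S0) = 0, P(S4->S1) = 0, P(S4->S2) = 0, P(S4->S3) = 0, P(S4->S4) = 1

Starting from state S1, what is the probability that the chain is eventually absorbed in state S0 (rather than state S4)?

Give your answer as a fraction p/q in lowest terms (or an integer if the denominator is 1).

Answer: 28/157

Derivation:
Let a_i = P(absorbed in S0 | start in state i).
Boundary conditions: a_S0 = 1, a_S4 = 0.
For each transient state i, a_i = sum_j P(i->j) * a_j:
  a_S1 = 1/12*a_S0 + 1/6*a_S1 + 1/12*a_S2 + 1/12*a_S3 + 7/12*a_S4
  a_S2 = 1/6*a_S0 + 1/12*a_S1 + 1/6*a_S2 + 1/6*a_S3 + 5/12*a_S4
  a_S3 = 1/3*a_S0 + 1/3*a_S1 + 0*a_S2 + 1/6*a_S3 + 1/6*a_S4

Substituting a_S0 = 1 and a_S4 = 0, rearrange to (I - Q) a = r where r[i] = P(i -> S0):
  [5/6, -1/12, -1/12] . (a_S1, a_S2, a_S3) = 1/12
  [-1/12, 5/6, -1/6] . (a_S1, a_S2, a_S3) = 1/6
  [-1/3, 0, 5/6] . (a_S1, a_S2, a_S3) = 1/3

Solving yields:
  a_S1 = 28/157
  a_S2 = 49/157
  a_S3 = 74/157

Starting state is S1, so the absorption probability is a_S1 = 28/157.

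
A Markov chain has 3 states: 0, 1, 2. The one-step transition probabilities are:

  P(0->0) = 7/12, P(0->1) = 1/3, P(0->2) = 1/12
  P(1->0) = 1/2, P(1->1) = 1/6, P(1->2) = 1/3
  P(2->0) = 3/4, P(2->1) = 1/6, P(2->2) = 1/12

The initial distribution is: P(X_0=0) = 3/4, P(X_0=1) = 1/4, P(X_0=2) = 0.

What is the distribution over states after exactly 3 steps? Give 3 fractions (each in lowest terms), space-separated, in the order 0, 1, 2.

Answer: 677/1152 19/72 19/128

Derivation:
Propagating the distribution step by step (d_{t+1} = d_t * P):
d_0 = (0=3/4, 1=1/4, 2=0)
  d_1[0] = 3/4*7/12 + 1/4*1/2 + 0*3/4 = 9/16
  d_1[1] = 3/4*1/3 + 1/4*1/6 + 0*1/6 = 7/24
  d_1[2] = 3/4*1/12 + 1/4*1/3 + 0*1/12 = 7/48
d_1 = (0=9/16, 1=7/24, 2=7/48)
  d_2[0] = 9/16*7/12 + 7/24*1/2 + 7/48*3/4 = 7/12
  d_2[1] = 9/16*1/3 + 7/24*1/6 + 7/48*1/6 = 25/96
  d_2[2] = 9/16*1/12 + 7/24*1/3 + 7/48*1/12 = 5/32
d_2 = (0=7/12, 1=25/96, 2=5/32)
  d_3[0] = 7/12*7/12 + 25/96*1/2 + 5/32*3/4 = 677/1152
  d_3[1] = 7/12*1/3 + 25/96*1/6 + 5/32*1/6 = 19/72
  d_3[2] = 7/12*1/12 + 25/96*1/3 + 5/32*1/12 = 19/128
d_3 = (0=677/1152, 1=19/72, 2=19/128)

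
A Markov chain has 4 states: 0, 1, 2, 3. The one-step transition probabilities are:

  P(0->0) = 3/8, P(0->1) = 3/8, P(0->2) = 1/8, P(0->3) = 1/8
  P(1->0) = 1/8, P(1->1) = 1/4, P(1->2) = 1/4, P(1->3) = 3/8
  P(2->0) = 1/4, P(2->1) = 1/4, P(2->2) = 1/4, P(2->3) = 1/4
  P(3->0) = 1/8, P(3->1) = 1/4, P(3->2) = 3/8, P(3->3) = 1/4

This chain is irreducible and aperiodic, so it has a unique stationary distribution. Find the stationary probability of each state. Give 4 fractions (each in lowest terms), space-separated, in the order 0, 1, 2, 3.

The stationary distribution satisfies pi = pi * P, i.e.:
  pi_0 = 3/8*pi_0 + 1/8*pi_1 + 1/4*pi_2 + 1/8*pi_3
  pi_1 = 3/8*pi_0 + 1/4*pi_1 + 1/4*pi_2 + 1/4*pi_3
  pi_2 = 1/8*pi_0 + 1/4*pi_1 + 1/4*pi_2 + 3/8*pi_3
  pi_3 = 1/8*pi_0 + 3/8*pi_1 + 1/4*pi_2 + 1/4*pi_3
with normalization: pi_0 + pi_1 + pi_2 + pi_3 = 1.

Using the first 3 balance equations plus normalization, the linear system A*pi = b is:
  [-5/8, 1/8, 1/4, 1/8] . pi = 0
  [3/8, -3/4, 1/4, 1/4] . pi = 0
  [1/8, 1/4, -3/4, 3/8] . pi = 0
  [1, 1, 1, 1] . pi = 1

Solving yields:
  pi_0 = 94/449
  pi_1 = 124/449
  pi_2 = 115/449
  pi_3 = 116/449

Verification (pi * P):
  94/449*3/8 + 124/449*1/8 + 115/449*1/4 + 116/449*1/8 = 94/449 = pi_0  (ok)
  94/449*3/8 + 124/449*1/4 + 115/449*1/4 + 116/449*1/4 = 124/449 = pi_1  (ok)
  94/449*1/8 + 124/449*1/4 + 115/449*1/4 + 116/449*3/8 = 115/449 = pi_2  (ok)
  94/449*1/8 + 124/449*3/8 + 115/449*1/4 + 116/449*1/4 = 116/449 = pi_3  (ok)

Answer: 94/449 124/449 115/449 116/449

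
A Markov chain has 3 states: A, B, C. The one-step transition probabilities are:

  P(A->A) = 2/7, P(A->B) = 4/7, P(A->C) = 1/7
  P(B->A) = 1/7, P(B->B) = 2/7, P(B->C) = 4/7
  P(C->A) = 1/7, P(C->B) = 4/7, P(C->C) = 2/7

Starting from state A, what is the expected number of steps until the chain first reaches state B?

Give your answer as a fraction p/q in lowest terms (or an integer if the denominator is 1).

Answer: 7/4

Derivation:
Let h_i = expected steps to first reach B from state i.
Boundary: h_B = 0.
First-step equations for the other states:
  h_A = 1 + 2/7*h_A + 4/7*h_B + 1/7*h_C
  h_C = 1 + 1/7*h_A + 4/7*h_B + 2/7*h_C

Substituting h_B = 0 and rearranging gives the linear system (I - Q) h = 1:
  [5/7, -1/7] . (h_A, h_C) = 1
  [-1/7, 5/7] . (h_A, h_C) = 1

Solving yields:
  h_A = 7/4
  h_C = 7/4

Starting state is A, so the expected hitting time is h_A = 7/4.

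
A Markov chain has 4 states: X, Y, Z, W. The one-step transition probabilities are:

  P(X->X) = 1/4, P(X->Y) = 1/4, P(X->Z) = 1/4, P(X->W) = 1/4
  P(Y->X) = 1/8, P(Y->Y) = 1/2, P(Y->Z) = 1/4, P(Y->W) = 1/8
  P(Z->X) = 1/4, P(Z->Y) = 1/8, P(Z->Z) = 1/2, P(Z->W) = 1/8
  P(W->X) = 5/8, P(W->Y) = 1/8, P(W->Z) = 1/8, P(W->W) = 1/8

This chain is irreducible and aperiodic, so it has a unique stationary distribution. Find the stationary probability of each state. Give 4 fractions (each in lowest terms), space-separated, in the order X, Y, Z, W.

Answer: 87/313 80/313 96/313 50/313

Derivation:
The stationary distribution satisfies pi = pi * P, i.e.:
  pi_X = 1/4*pi_X + 1/8*pi_Y + 1/4*pi_Z + 5/8*pi_W
  pi_Y = 1/4*pi_X + 1/2*pi_Y + 1/8*pi_Z + 1/8*pi_W
  pi_Z = 1/4*pi_X + 1/4*pi_Y + 1/2*pi_Z + 1/8*pi_W
  pi_W = 1/4*pi_X + 1/8*pi_Y + 1/8*pi_Z + 1/8*pi_W
with normalization: pi_X + pi_Y + pi_Z + pi_W = 1.

Using the first 3 balance equations plus normalization, the linear system A*pi = b is:
  [-3/4, 1/8, 1/4, 5/8] . pi = 0
  [1/4, -1/2, 1/8, 1/8] . pi = 0
  [1/4, 1/4, -1/2, 1/8] . pi = 0
  [1, 1, 1, 1] . pi = 1

Solving yields:
  pi_X = 87/313
  pi_Y = 80/313
  pi_Z = 96/313
  pi_W = 50/313

Verification (pi * P):
  87/313*1/4 + 80/313*1/8 + 96/313*1/4 + 50/313*5/8 = 87/313 = pi_X  (ok)
  87/313*1/4 + 80/313*1/2 + 96/313*1/8 + 50/313*1/8 = 80/313 = pi_Y  (ok)
  87/313*1/4 + 80/313*1/4 + 96/313*1/2 + 50/313*1/8 = 96/313 = pi_Z  (ok)
  87/313*1/4 + 80/313*1/8 + 96/313*1/8 + 50/313*1/8 = 50/313 = pi_W  (ok)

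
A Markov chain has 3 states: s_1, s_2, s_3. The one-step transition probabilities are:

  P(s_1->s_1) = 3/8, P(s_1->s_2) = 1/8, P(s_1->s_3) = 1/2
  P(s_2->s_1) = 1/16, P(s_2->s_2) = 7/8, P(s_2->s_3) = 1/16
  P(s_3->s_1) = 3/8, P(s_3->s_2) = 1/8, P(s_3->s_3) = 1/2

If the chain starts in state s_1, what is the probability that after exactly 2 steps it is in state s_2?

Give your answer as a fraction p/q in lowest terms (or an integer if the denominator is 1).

Answer: 7/32

Derivation:
Computing P^2 by repeated multiplication:
P^1 =
  s_1: [3/8, 1/8, 1/2]
  s_2: [1/16, 7/8, 1/16]
  s_3: [3/8, 1/8, 1/2]
P^2 =
  s_1: [43/128, 7/32, 57/128]
  s_2: [13/128, 25/32, 15/128]
  s_3: [43/128, 7/32, 57/128]

(P^2)[s_1 -> s_2] = 7/32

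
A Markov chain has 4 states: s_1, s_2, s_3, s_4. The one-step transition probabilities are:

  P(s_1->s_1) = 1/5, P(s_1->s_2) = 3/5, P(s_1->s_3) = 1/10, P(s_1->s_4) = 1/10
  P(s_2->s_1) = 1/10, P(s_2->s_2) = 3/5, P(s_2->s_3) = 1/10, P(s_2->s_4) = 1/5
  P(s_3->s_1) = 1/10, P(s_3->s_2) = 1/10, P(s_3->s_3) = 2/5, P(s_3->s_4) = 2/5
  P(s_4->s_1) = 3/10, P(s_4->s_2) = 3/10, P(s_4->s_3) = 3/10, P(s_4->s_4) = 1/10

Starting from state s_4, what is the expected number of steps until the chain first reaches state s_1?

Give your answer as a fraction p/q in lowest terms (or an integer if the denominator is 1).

Let h_i = expected steps to first reach s_1 from state i.
Boundary: h_s_1 = 0.
First-step equations for the other states:
  h_s_2 = 1 + 1/10*h_s_1 + 3/5*h_s_2 + 1/10*h_s_3 + 1/5*h_s_4
  h_s_3 = 1 + 1/10*h_s_1 + 1/10*h_s_2 + 2/5*h_s_3 + 2/5*h_s_4
  h_s_4 = 1 + 3/10*h_s_1 + 3/10*h_s_2 + 3/10*h_s_3 + 1/10*h_s_4

Substituting h_s_1 = 0 and rearranging gives the linear system (I - Q) h = 1:
  [2/5, -1/10, -1/5] . (h_s_2, h_s_3, h_s_4) = 1
  [-1/10, 3/5, -2/5] . (h_s_2, h_s_3, h_s_4) = 1
  [-3/10, -3/10, 9/10] . (h_s_2, h_s_3, h_s_4) = 1

Solving yields:
  h_s_2 = 146/21
  h_s_3 = 46/7
  h_s_4 = 118/21

Starting state is s_4, so the expected hitting time is h_s_4 = 118/21.

Answer: 118/21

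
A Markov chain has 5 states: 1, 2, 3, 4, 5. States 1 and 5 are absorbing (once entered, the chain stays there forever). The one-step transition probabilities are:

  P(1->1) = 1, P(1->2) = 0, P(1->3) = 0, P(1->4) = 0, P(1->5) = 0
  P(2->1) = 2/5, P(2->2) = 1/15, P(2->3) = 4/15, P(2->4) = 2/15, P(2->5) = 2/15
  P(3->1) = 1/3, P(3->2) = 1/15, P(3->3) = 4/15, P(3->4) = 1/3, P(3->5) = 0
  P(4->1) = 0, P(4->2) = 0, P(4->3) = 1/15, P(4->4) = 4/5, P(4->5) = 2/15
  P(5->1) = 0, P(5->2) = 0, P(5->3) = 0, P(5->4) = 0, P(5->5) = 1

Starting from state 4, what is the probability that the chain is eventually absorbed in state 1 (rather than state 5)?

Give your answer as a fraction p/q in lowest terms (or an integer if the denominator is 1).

Let a_i = P(absorbed in 1 | start in state i).
Boundary conditions: a_1 = 1, a_5 = 0.
For each transient state i, a_i = sum_j P(i->j) * a_j:
  a_2 = 2/5*a_1 + 1/15*a_2 + 4/15*a_3 + 2/15*a_4 + 2/15*a_5
  a_3 = 1/3*a_1 + 1/15*a_2 + 4/15*a_3 + 1/3*a_4 + 0*a_5
  a_4 = 0*a_1 + 0*a_2 + 1/15*a_3 + 4/5*a_4 + 2/15*a_5

Substituting a_1 = 1 and a_5 = 0, rearrange to (I - Q) a = r where r[i] = P(i -> 1):
  [14/15, -4/15, -2/15] . (a_2, a_3, a_4) = 2/5
  [-1/15, 11/15, -1/3] . (a_2, a_3, a_4) = 1/3
  [0, -1/15, 1/5] . (a_2, a_3, a_4) = 0

Solving yields:
  a_2 = 17/27
  a_3 = 38/63
  a_4 = 38/189

Starting state is 4, so the absorption probability is a_4 = 38/189.

Answer: 38/189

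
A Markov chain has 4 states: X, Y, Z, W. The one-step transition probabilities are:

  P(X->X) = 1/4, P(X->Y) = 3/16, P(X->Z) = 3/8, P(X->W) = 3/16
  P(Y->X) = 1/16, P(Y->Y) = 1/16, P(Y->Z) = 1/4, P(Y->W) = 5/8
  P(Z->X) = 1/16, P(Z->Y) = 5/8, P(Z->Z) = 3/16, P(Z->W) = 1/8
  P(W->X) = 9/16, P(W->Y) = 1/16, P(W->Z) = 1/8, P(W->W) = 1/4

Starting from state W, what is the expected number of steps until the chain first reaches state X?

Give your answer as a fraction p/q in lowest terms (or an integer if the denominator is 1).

Answer: 1776/731

Derivation:
Let h_i = expected steps to first reach X from state i.
Boundary: h_X = 0.
First-step equations for the other states:
  h_Y = 1 + 1/16*h_X + 1/16*h_Y + 1/4*h_Z + 5/8*h_W
  h_Z = 1 + 1/16*h_X + 5/8*h_Y + 3/16*h_Z + 1/8*h_W
  h_W = 1 + 9/16*h_X + 1/16*h_Y + 1/8*h_Z + 1/4*h_W

Substituting h_X = 0 and rearranging gives the linear system (I - Q) h = 1:
  [15/16, -1/4, -5/8] . (h_Y, h_Z, h_W) = 1
  [-5/8, 13/16, -1/8] . (h_Y, h_Z, h_W) = 1
  [-1/16, -1/8, 3/4] . (h_Y, h_Z, h_W) = 1

Solving yields:
  h_Y = 2864/731
  h_Z = 3376/731
  h_W = 1776/731

Starting state is W, so the expected hitting time is h_W = 1776/731.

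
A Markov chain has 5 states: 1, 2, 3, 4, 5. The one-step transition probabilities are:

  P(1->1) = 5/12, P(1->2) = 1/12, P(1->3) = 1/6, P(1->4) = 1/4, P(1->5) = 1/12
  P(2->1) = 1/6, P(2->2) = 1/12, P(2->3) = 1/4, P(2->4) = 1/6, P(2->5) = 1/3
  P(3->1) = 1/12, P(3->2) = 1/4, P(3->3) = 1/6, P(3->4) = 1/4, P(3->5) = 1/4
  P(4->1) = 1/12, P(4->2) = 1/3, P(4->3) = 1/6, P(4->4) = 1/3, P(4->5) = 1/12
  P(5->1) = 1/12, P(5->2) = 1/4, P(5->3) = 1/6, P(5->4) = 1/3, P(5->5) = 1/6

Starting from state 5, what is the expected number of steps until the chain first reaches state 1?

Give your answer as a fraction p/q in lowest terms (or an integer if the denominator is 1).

Let h_i = expected steps to first reach 1 from state i.
Boundary: h_1 = 0.
First-step equations for the other states:
  h_2 = 1 + 1/6*h_1 + 1/12*h_2 + 1/4*h_3 + 1/6*h_4 + 1/3*h_5
  h_3 = 1 + 1/12*h_1 + 1/4*h_2 + 1/6*h_3 + 1/4*h_4 + 1/4*h_5
  h_4 = 1 + 1/12*h_1 + 1/3*h_2 + 1/6*h_3 + 1/3*h_4 + 1/12*h_5
  h_5 = 1 + 1/12*h_1 + 1/4*h_2 + 1/6*h_3 + 1/3*h_4 + 1/6*h_5

Substituting h_1 = 0 and rearranging gives the linear system (I - Q) h = 1:
  [11/12, -1/4, -1/6, -1/3] . (h_2, h_3, h_4, h_5) = 1
  [-1/4, 5/6, -1/4, -1/4] . (h_2, h_3, h_4, h_5) = 1
  [-1/3, -1/6, 2/3, -1/12] . (h_2, h_3, h_4, h_5) = 1
  [-1/4, -1/6, -1/3, 5/6] . (h_2, h_3, h_4, h_5) = 1

Solving yields:
  h_2 = 22764/2519
  h_3 = 24504/2519
  h_4 = 24348/2519
  h_5 = 24492/2519

Starting state is 5, so the expected hitting time is h_5 = 24492/2519.

Answer: 24492/2519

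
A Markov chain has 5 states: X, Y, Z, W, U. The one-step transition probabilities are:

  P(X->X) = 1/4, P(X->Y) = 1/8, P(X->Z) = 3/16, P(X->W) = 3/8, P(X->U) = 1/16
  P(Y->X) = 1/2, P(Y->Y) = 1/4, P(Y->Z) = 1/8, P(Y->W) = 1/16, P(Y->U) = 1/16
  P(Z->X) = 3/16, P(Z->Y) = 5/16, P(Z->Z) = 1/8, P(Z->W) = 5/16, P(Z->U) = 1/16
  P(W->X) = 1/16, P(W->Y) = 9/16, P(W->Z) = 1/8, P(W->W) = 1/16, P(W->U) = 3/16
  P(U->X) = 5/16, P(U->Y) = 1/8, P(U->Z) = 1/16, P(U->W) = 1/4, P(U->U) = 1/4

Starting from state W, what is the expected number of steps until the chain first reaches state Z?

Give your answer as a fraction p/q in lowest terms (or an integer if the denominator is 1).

Answer: 74592/10025

Derivation:
Let h_i = expected steps to first reach Z from state i.
Boundary: h_Z = 0.
First-step equations for the other states:
  h_X = 1 + 1/4*h_X + 1/8*h_Y + 3/16*h_Z + 3/8*h_W + 1/16*h_U
  h_Y = 1 + 1/2*h_X + 1/4*h_Y + 1/8*h_Z + 1/16*h_W + 1/16*h_U
  h_W = 1 + 1/16*h_X + 9/16*h_Y + 1/8*h_Z + 1/16*h_W + 3/16*h_U
  h_U = 1 + 5/16*h_X + 1/8*h_Y + 1/16*h_Z + 1/4*h_W + 1/4*h_U

Substituting h_Z = 0 and rearranging gives the linear system (I - Q) h = 1:
  [3/4, -1/8, -3/8, -1/16] . (h_X, h_Y, h_W, h_U) = 1
  [-1/2, 3/4, -1/16, -1/16] . (h_X, h_Y, h_W, h_U) = 1
  [-1/16, -9/16, 15/16, -3/16] . (h_X, h_Y, h_W, h_U) = 1
  [-5/16, -1/8, -1/4, 3/4] . (h_X, h_Y, h_W, h_U) = 1

Solving yields:
  h_X = 69328/10025
  h_Y = 2896/401
  h_W = 74592/10025
  h_U = 79184/10025

Starting state is W, so the expected hitting time is h_W = 74592/10025.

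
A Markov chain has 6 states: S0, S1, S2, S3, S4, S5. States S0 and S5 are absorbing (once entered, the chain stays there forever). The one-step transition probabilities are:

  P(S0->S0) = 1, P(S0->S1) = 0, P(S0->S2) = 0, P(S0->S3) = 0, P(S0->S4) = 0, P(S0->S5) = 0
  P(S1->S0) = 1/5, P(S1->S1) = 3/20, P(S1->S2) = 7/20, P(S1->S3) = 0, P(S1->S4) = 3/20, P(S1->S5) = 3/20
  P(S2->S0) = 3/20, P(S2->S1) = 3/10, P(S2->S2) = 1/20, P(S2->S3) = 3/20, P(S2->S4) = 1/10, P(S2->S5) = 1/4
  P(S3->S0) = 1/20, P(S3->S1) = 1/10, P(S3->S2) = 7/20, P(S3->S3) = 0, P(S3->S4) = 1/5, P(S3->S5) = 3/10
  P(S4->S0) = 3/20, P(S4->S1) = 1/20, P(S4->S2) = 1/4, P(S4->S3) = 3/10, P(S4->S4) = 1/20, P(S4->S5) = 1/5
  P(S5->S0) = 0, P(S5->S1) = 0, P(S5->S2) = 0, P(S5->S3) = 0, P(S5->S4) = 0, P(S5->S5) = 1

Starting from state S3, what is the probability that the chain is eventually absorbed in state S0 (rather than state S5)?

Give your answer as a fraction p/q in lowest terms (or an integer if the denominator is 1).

Answer: 12725/40834

Derivation:
Let a_i = P(absorbed in S0 | start in state i).
Boundary conditions: a_S0 = 1, a_S5 = 0.
For each transient state i, a_i = sum_j P(i->j) * a_j:
  a_S1 = 1/5*a_S0 + 3/20*a_S1 + 7/20*a_S2 + 0*a_S3 + 3/20*a_S4 + 3/20*a_S5
  a_S2 = 3/20*a_S0 + 3/10*a_S1 + 1/20*a_S2 + 3/20*a_S3 + 1/10*a_S4 + 1/4*a_S5
  a_S3 = 1/20*a_S0 + 1/10*a_S1 + 7/20*a_S2 + 0*a_S3 + 1/5*a_S4 + 3/10*a_S5
  a_S4 = 3/20*a_S0 + 1/20*a_S1 + 1/4*a_S2 + 3/10*a_S3 + 1/20*a_S4 + 1/5*a_S5

Substituting a_S0 = 1 and a_S5 = 0, rearrange to (I - Q) a = r where r[i] = P(i -> S0):
  [17/20, -7/20, 0, -3/20] . (a_S1, a_S2, a_S3, a_S4) = 1/5
  [-3/10, 19/20, -3/20, -1/10] . (a_S1, a_S2, a_S3, a_S4) = 3/20
  [-1/10, -7/20, 1, -1/5] . (a_S1, a_S2, a_S3, a_S4) = 1/20
  [-1/20, -1/4, -3/10, 19/20] . (a_S1, a_S2, a_S3, a_S4) = 3/20

Solving yields:
  a_S1 = 38031/81668
  a_S2 = 16115/40834
  a_S3 = 12725/40834
  a_S4 = 31415/81668

Starting state is S3, so the absorption probability is a_S3 = 12725/40834.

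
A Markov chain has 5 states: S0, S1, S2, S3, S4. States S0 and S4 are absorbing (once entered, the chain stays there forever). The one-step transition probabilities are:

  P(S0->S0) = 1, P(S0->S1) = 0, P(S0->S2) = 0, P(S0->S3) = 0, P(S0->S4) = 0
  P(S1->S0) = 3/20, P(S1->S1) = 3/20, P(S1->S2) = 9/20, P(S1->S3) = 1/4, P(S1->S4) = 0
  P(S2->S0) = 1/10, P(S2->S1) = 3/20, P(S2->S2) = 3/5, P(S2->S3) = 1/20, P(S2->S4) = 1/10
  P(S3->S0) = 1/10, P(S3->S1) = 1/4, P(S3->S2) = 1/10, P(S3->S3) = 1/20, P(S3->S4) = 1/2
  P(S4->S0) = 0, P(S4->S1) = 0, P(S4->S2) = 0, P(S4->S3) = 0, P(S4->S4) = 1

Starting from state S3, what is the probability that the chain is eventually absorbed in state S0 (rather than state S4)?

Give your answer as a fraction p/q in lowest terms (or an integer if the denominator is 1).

Let a_i = P(absorbed in S0 | start in state i).
Boundary conditions: a_S0 = 1, a_S4 = 0.
For each transient state i, a_i = sum_j P(i->j) * a_j:
  a_S1 = 3/20*a_S0 + 3/20*a_S1 + 9/20*a_S2 + 1/4*a_S3 + 0*a_S4
  a_S2 = 1/10*a_S0 + 3/20*a_S1 + 3/5*a_S2 + 1/20*a_S3 + 1/10*a_S4
  a_S3 = 1/10*a_S0 + 1/4*a_S1 + 1/10*a_S2 + 1/20*a_S3 + 1/2*a_S4

Substituting a_S0 = 1 and a_S4 = 0, rearrange to (I - Q) a = r where r[i] = P(i -> S0):
  [17/20, -9/20, -1/4] . (a_S1, a_S2, a_S3) = 3/20
  [-3/20, 2/5, -1/20] . (a_S1, a_S2, a_S3) = 1/10
  [-1/4, -1/10, 19/20] . (a_S1, a_S2, a_S3) = 1/10

Solving yields:
  a_S1 = 455/881
  a_S2 = 423/881
  a_S3 = 257/881

Starting state is S3, so the absorption probability is a_S3 = 257/881.

Answer: 257/881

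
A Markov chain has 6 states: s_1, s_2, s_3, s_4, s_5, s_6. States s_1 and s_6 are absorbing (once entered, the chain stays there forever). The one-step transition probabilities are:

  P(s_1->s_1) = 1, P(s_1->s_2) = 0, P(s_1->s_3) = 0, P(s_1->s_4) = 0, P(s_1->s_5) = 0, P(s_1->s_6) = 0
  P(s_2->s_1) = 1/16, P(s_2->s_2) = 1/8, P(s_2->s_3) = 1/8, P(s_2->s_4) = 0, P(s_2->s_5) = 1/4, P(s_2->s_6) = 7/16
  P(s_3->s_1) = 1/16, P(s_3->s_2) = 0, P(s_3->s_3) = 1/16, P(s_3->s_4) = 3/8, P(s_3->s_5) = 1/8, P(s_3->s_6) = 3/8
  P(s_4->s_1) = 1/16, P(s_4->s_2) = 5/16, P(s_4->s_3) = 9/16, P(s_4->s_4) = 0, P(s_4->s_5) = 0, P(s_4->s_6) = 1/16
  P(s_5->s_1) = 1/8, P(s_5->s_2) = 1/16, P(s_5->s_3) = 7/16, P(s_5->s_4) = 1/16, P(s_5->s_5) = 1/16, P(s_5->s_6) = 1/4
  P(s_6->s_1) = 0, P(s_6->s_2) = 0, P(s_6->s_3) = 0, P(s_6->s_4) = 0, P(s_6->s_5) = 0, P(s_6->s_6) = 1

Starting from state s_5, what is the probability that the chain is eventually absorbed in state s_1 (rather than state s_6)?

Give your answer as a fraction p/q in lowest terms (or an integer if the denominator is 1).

Answer: 8105/32804

Derivation:
Let a_i = P(absorbed in s_1 | start in state i).
Boundary conditions: a_s_1 = 1, a_s_6 = 0.
For each transient state i, a_i = sum_j P(i->j) * a_j:
  a_s_2 = 1/16*a_s_1 + 1/8*a_s_2 + 1/8*a_s_3 + 0*a_s_4 + 1/4*a_s_5 + 7/16*a_s_6
  a_s_3 = 1/16*a_s_1 + 0*a_s_2 + 1/16*a_s_3 + 3/8*a_s_4 + 1/8*a_s_5 + 3/8*a_s_6
  a_s_4 = 1/16*a_s_1 + 5/16*a_s_2 + 9/16*a_s_3 + 0*a_s_4 + 0*a_s_5 + 1/16*a_s_6
  a_s_5 = 1/8*a_s_1 + 1/16*a_s_2 + 7/16*a_s_3 + 1/16*a_s_4 + 1/16*a_s_5 + 1/4*a_s_6

Substituting a_s_1 = 1 and a_s_6 = 0, rearrange to (I - Q) a = r where r[i] = P(i -> s_1):
  [7/8, -1/8, 0, -1/4] . (a_s_2, a_s_3, a_s_4, a_s_5) = 1/16
  [0, 15/16, -3/8, -1/8] . (a_s_2, a_s_3, a_s_4, a_s_5) = 1/16
  [-5/16, -9/16, 1, 0] . (a_s_2, a_s_3, a_s_4, a_s_5) = 1/16
  [-1/16, -7/16, -1/16, 15/16] . (a_s_2, a_s_3, a_s_4, a_s_5) = 1/8

Solving yields:
  a_s_2 = 1385/8201
  a_s_3 = 1542/8201
  a_s_4 = 7251/32804
  a_s_5 = 8105/32804

Starting state is s_5, so the absorption probability is a_s_5 = 8105/32804.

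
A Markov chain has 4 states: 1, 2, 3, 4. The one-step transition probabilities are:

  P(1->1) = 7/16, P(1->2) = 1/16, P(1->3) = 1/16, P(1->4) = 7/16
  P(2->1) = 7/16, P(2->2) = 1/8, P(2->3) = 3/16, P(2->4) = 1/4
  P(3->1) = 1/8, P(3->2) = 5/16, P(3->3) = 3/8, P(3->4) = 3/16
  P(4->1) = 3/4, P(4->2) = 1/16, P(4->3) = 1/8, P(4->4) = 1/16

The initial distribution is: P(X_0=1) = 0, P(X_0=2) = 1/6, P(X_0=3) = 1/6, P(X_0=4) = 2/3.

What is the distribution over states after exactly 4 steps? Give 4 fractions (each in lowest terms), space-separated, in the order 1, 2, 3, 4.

Propagating the distribution step by step (d_{t+1} = d_t * P):
d_0 = (1=0, 2=1/6, 3=1/6, 4=2/3)
  d_1[1] = 0*7/16 + 1/6*7/16 + 1/6*1/8 + 2/3*3/4 = 19/32
  d_1[2] = 0*1/16 + 1/6*1/8 + 1/6*5/16 + 2/3*1/16 = 11/96
  d_1[3] = 0*1/16 + 1/6*3/16 + 1/6*3/8 + 2/3*1/8 = 17/96
  d_1[4] = 0*7/16 + 1/6*1/4 + 1/6*3/16 + 2/3*1/16 = 11/96
d_1 = (1=19/32, 2=11/96, 3=17/96, 4=11/96)
  d_2[1] = 19/32*7/16 + 11/96*7/16 + 17/96*1/8 + 11/96*3/4 = 107/256
  d_2[2] = 19/32*1/16 + 11/96*1/8 + 17/96*5/16 + 11/96*1/16 = 175/1536
  d_2[3] = 19/32*1/16 + 11/96*3/16 + 17/96*3/8 + 11/96*1/8 = 107/768
  d_2[4] = 19/32*7/16 + 11/96*1/4 + 17/96*3/16 + 11/96*1/16 = 505/1536
d_2 = (1=107/256, 2=175/1536, 3=107/768, 4=505/1536)
  d_3[1] = 107/256*7/16 + 175/1536*7/16 + 107/768*1/8 + 505/1536*3/4 = 4069/8192
  d_3[2] = 107/256*1/16 + 175/1536*1/8 + 107/768*5/16 + 505/1536*1/16 = 2567/24576
  d_3[3] = 107/256*1/16 + 175/1536*3/16 + 107/768*3/8 + 505/1536*1/8 = 3461/24576
  d_3[4] = 107/256*7/16 + 175/1536*1/4 + 107/768*3/16 + 505/1536*1/16 = 6341/24576
d_3 = (1=4069/8192, 2=2567/24576, 3=3461/24576, 4=6341/24576)
  d_4[1] = 4069/8192*7/16 + 2567/24576*7/16 + 3461/24576*1/8 + 6341/24576*3/4 = 971/2048
  d_4[2] = 4069/8192*1/16 + 2567/24576*1/8 + 3461/24576*5/16 + 6341/24576*1/16 = 40987/393216
  d_4[3] = 4069/8192*1/16 + 2567/24576*3/16 + 3461/24576*3/8 + 6341/24576*1/8 = 13339/98304
  d_4[4] = 4069/8192*7/16 + 2567/24576*1/4 + 3461/24576*3/16 + 6341/24576*1/16 = 112441/393216
d_4 = (1=971/2048, 2=40987/393216, 3=13339/98304, 4=112441/393216)

Answer: 971/2048 40987/393216 13339/98304 112441/393216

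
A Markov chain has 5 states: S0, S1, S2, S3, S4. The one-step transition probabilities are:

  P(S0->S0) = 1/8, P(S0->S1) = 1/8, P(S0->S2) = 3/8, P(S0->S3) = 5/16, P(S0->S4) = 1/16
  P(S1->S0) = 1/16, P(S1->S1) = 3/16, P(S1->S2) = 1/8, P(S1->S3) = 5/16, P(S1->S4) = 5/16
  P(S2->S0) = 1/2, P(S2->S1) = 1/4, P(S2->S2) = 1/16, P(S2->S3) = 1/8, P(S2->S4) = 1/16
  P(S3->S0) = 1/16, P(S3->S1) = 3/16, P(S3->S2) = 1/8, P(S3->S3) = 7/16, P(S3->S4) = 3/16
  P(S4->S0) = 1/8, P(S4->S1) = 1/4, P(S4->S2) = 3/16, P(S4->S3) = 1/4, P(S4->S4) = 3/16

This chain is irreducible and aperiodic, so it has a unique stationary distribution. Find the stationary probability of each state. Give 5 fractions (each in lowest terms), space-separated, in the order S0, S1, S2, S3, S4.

Answer: 2285/14761 5871/29522 2424/14761 9141/29522 2546/14761

Derivation:
The stationary distribution satisfies pi = pi * P, i.e.:
  pi_S0 = 1/8*pi_S0 + 1/16*pi_S1 + 1/2*pi_S2 + 1/16*pi_S3 + 1/8*pi_S4
  pi_S1 = 1/8*pi_S0 + 3/16*pi_S1 + 1/4*pi_S2 + 3/16*pi_S3 + 1/4*pi_S4
  pi_S2 = 3/8*pi_S0 + 1/8*pi_S1 + 1/16*pi_S2 + 1/8*pi_S3 + 3/16*pi_S4
  pi_S3 = 5/16*pi_S0 + 5/16*pi_S1 + 1/8*pi_S2 + 7/16*pi_S3 + 1/4*pi_S4
  pi_S4 = 1/16*pi_S0 + 5/16*pi_S1 + 1/16*pi_S2 + 3/16*pi_S3 + 3/16*pi_S4
with normalization: pi_S0 + pi_S1 + pi_S2 + pi_S3 + pi_S4 = 1.

Using the first 4 balance equations plus normalization, the linear system A*pi = b is:
  [-7/8, 1/16, 1/2, 1/16, 1/8] . pi = 0
  [1/8, -13/16, 1/4, 3/16, 1/4] . pi = 0
  [3/8, 1/8, -15/16, 1/8, 3/16] . pi = 0
  [5/16, 5/16, 1/8, -9/16, 1/4] . pi = 0
  [1, 1, 1, 1, 1] . pi = 1

Solving yields:
  pi_S0 = 2285/14761
  pi_S1 = 5871/29522
  pi_S2 = 2424/14761
  pi_S3 = 9141/29522
  pi_S4 = 2546/14761

Verification (pi * P):
  2285/14761*1/8 + 5871/29522*1/16 + 2424/14761*1/2 + 9141/29522*1/16 + 2546/14761*1/8 = 2285/14761 = pi_S0  (ok)
  2285/14761*1/8 + 5871/29522*3/16 + 2424/14761*1/4 + 9141/29522*3/16 + 2546/14761*1/4 = 5871/29522 = pi_S1  (ok)
  2285/14761*3/8 + 5871/29522*1/8 + 2424/14761*1/16 + 9141/29522*1/8 + 2546/14761*3/16 = 2424/14761 = pi_S2  (ok)
  2285/14761*5/16 + 5871/29522*5/16 + 2424/14761*1/8 + 9141/29522*7/16 + 2546/14761*1/4 = 9141/29522 = pi_S3  (ok)
  2285/14761*1/16 + 5871/29522*5/16 + 2424/14761*1/16 + 9141/29522*3/16 + 2546/14761*3/16 = 2546/14761 = pi_S4  (ok)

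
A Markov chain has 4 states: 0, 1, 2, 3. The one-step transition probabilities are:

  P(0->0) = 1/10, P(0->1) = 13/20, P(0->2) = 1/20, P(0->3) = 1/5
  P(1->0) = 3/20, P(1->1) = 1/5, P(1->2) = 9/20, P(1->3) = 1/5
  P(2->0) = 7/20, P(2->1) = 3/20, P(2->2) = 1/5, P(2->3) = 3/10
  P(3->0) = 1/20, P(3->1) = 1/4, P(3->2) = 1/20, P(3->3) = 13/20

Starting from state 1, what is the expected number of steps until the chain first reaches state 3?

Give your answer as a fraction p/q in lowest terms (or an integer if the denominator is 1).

Let h_i = expected steps to first reach 3 from state i.
Boundary: h_3 = 0.
First-step equations for the other states:
  h_0 = 1 + 1/10*h_0 + 13/20*h_1 + 1/20*h_2 + 1/5*h_3
  h_1 = 1 + 3/20*h_0 + 1/5*h_1 + 9/20*h_2 + 1/5*h_3
  h_2 = 1 + 7/20*h_0 + 3/20*h_1 + 1/5*h_2 + 3/10*h_3

Substituting h_3 = 0 and rearranging gives the linear system (I - Q) h = 1:
  [9/10, -13/20, -1/20] . (h_0, h_1, h_2) = 1
  [-3/20, 4/5, -9/20] . (h_0, h_1, h_2) = 1
  [-7/20, -3/20, 4/5] . (h_0, h_1, h_2) = 1

Solving yields:
  h_0 = 5730/1279
  h_1 = 5570/1279
  h_2 = 5150/1279

Starting state is 1, so the expected hitting time is h_1 = 5570/1279.

Answer: 5570/1279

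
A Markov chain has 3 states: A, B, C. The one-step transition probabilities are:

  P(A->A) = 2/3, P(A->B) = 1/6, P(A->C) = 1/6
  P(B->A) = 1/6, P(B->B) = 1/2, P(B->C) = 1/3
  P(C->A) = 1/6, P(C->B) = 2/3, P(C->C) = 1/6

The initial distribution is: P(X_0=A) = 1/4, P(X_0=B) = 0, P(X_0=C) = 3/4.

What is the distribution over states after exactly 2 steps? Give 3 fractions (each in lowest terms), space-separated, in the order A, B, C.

Answer: 5/16 31/72 37/144

Derivation:
Propagating the distribution step by step (d_{t+1} = d_t * P):
d_0 = (A=1/4, B=0, C=3/4)
  d_1[A] = 1/4*2/3 + 0*1/6 + 3/4*1/6 = 7/24
  d_1[B] = 1/4*1/6 + 0*1/2 + 3/4*2/3 = 13/24
  d_1[C] = 1/4*1/6 + 0*1/3 + 3/4*1/6 = 1/6
d_1 = (A=7/24, B=13/24, C=1/6)
  d_2[A] = 7/24*2/3 + 13/24*1/6 + 1/6*1/6 = 5/16
  d_2[B] = 7/24*1/6 + 13/24*1/2 + 1/6*2/3 = 31/72
  d_2[C] = 7/24*1/6 + 13/24*1/3 + 1/6*1/6 = 37/144
d_2 = (A=5/16, B=31/72, C=37/144)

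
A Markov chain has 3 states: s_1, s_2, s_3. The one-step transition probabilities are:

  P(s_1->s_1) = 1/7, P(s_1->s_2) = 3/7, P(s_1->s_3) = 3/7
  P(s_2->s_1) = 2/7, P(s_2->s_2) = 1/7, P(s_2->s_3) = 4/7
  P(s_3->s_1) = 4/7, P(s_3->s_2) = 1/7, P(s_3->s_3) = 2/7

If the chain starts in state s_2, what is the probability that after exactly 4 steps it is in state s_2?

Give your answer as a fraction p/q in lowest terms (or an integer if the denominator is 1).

Answer: 571/2401

Derivation:
Computing P^4 by repeated multiplication:
P^1 =
  s_1: [1/7, 3/7, 3/7]
  s_2: [2/7, 1/7, 4/7]
  s_3: [4/7, 1/7, 2/7]
P^2 =
  s_1: [19/49, 9/49, 3/7]
  s_2: [20/49, 11/49, 18/49]
  s_3: [2/7, 15/49, 20/49]
P^3 =
  s_1: [121/343, 87/343, 135/343]
  s_2: [114/343, 89/343, 20/49]
  s_3: [124/343, 11/49, 142/343]
P^4 =
  s_1: [835/2401, 585/2401, 981/2401]
  s_2: [852/2401, 571/2401, 978/2401]
  s_3: [846/2401, 591/2401, 964/2401]

(P^4)[s_2 -> s_2] = 571/2401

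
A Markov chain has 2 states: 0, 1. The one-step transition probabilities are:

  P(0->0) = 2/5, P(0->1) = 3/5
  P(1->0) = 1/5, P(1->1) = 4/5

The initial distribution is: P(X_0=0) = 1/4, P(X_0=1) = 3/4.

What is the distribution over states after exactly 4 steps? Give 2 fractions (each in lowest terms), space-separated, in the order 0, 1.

Answer: 1/4 3/4

Derivation:
Propagating the distribution step by step (d_{t+1} = d_t * P):
d_0 = (0=1/4, 1=3/4)
  d_1[0] = 1/4*2/5 + 3/4*1/5 = 1/4
  d_1[1] = 1/4*3/5 + 3/4*4/5 = 3/4
d_1 = (0=1/4, 1=3/4)
  d_2[0] = 1/4*2/5 + 3/4*1/5 = 1/4
  d_2[1] = 1/4*3/5 + 3/4*4/5 = 3/4
d_2 = (0=1/4, 1=3/4)
  d_3[0] = 1/4*2/5 + 3/4*1/5 = 1/4
  d_3[1] = 1/4*3/5 + 3/4*4/5 = 3/4
d_3 = (0=1/4, 1=3/4)
  d_4[0] = 1/4*2/5 + 3/4*1/5 = 1/4
  d_4[1] = 1/4*3/5 + 3/4*4/5 = 3/4
d_4 = (0=1/4, 1=3/4)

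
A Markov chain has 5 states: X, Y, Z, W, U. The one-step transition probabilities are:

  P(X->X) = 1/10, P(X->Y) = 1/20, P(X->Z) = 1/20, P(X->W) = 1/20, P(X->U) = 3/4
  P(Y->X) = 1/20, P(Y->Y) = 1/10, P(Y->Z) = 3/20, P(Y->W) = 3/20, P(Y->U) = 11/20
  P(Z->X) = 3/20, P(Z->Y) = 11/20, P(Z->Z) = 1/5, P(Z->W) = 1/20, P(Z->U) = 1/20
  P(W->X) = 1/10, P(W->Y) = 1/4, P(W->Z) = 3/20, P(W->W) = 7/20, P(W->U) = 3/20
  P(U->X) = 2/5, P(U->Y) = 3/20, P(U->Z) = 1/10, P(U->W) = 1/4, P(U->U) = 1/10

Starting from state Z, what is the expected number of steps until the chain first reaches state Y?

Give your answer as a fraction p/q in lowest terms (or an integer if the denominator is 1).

Let h_i = expected steps to first reach Y from state i.
Boundary: h_Y = 0.
First-step equations for the other states:
  h_X = 1 + 1/10*h_X + 1/20*h_Y + 1/20*h_Z + 1/20*h_W + 3/4*h_U
  h_Z = 1 + 3/20*h_X + 11/20*h_Y + 1/5*h_Z + 1/20*h_W + 1/20*h_U
  h_W = 1 + 1/10*h_X + 1/4*h_Y + 3/20*h_Z + 7/20*h_W + 3/20*h_U
  h_U = 1 + 2/5*h_X + 3/20*h_Y + 1/10*h_Z + 1/4*h_W + 1/10*h_U

Substituting h_Y = 0 and rearranging gives the linear system (I - Q) h = 1:
  [9/10, -1/20, -1/20, -3/4] . (h_X, h_Z, h_W, h_U) = 1
  [-3/20, 4/5, -1/20, -1/20] . (h_X, h_Z, h_W, h_U) = 1
  [-1/10, -3/20, 13/20, -3/20] . (h_X, h_Z, h_W, h_U) = 1
  [-2/5, -1/10, -1/4, 9/10] . (h_X, h_Z, h_W, h_U) = 1

Solving yields:
  h_X = 89780/15179
  h_Z = 44940/15179
  h_W = 66020/15179
  h_U = 80100/15179

Starting state is Z, so the expected hitting time is h_Z = 44940/15179.

Answer: 44940/15179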